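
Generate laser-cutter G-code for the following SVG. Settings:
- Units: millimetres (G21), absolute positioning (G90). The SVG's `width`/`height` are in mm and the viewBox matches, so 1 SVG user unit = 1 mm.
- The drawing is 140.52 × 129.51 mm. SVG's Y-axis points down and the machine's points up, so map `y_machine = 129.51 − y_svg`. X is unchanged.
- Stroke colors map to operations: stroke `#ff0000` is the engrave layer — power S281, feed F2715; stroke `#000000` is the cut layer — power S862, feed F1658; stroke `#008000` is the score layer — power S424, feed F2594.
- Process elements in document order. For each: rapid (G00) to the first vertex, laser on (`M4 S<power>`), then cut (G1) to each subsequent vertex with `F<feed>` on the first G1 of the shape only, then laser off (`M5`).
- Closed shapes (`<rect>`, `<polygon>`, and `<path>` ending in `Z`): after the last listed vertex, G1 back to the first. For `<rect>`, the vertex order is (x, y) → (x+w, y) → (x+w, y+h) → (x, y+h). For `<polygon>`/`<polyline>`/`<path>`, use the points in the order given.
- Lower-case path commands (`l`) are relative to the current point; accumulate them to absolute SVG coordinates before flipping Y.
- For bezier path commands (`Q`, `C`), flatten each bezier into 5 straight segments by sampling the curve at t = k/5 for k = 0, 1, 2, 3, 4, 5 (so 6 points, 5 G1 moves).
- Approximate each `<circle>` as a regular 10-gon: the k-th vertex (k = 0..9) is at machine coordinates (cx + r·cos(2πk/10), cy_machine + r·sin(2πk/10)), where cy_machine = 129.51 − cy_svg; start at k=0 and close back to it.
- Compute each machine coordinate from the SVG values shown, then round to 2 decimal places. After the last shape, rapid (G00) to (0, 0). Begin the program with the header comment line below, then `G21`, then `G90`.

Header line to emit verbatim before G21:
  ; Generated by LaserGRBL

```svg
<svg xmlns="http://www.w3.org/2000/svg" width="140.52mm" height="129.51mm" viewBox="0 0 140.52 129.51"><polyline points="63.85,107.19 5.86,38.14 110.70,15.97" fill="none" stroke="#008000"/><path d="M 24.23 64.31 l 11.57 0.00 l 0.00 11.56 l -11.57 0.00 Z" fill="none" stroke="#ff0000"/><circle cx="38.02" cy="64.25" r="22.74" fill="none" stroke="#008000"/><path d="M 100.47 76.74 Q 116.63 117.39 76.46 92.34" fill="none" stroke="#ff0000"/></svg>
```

; Generated by LaserGRBL
G21
G90
G00 X63.85 Y22.32
M4 S424
G1 X5.86 Y91.37 F2594
G1 X110.70 Y113.54
M5
G00 X24.23 Y65.20
M4 S281
G1 X35.80 Y65.20 F2715
G1 X35.80 Y53.64
G1 X24.23 Y53.64
G1 X24.23 Y65.20
M5
G00 X60.76 Y65.26
M4 S424
G1 X56.42 Y78.63 F2594
G1 X45.05 Y86.89
G1 X30.99 Y86.89
G1 X19.62 Y78.63
G1 X15.28 Y65.26
G1 X19.62 Y51.89
G1 X30.99 Y43.63
G1 X45.05 Y43.63
G1 X56.42 Y51.89
G1 X60.76 Y65.26
M5
G00 X100.47 Y52.77
M4 S281
G1 X104.68 Y39.14 F2715
G1 X104.39 Y30.76
G1 X99.58 Y27.64
G1 X90.27 Y29.78
G1 X76.46 Y37.17
M5
G00 X0.00 Y0.00

viewBox `0 0 140.52 129.51` with mm width/height → 1 unit = 1 mm. Flip: y_m = 129.51 − y_svg.

**Shape 1** — `<polyline>` open polyline, stroke `#008000` → score (S424, F2594). Machine vertices: (63.85,22.32) → (5.86,91.37) → (110.70,113.54). Open path.

**Shape 2** — `<path>` rectangle, stroke `#ff0000` → engrave (S281, F2715). Machine vertices: (24.23,65.20) → (35.80,65.20) → (35.80,53.64) → (24.23,53.64) → (24.23,65.20). Closed: final G1 returns to the first vertex.

**Shape 3** — `<circle>` circle, stroke `#008000` → score (S424, F2594). Machine vertices: (60.76,65.26) → (56.42,78.63) → (45.05,86.89) → (30.99,86.89) → (19.62,78.63) → (15.28,65.26) → (19.62,51.89) → (30.99,43.63) → (45.05,43.63) → (56.42,51.89) → (60.76,65.26). Closed: final G1 returns to the first vertex.

**Shape 4** — `<path>` quadratic bezier, stroke `#ff0000` → engrave (S281, F2715). Control points (SVG): P0=(100.47,76.74), P1=(116.63,117.39), P2=(76.46,92.34); sampled at t=k/5. Machine vertices: (100.47,52.77) → (104.68,39.14) → (104.39,30.76) → (99.58,27.64) → (90.27,29.78) → (76.46,37.17). Open path.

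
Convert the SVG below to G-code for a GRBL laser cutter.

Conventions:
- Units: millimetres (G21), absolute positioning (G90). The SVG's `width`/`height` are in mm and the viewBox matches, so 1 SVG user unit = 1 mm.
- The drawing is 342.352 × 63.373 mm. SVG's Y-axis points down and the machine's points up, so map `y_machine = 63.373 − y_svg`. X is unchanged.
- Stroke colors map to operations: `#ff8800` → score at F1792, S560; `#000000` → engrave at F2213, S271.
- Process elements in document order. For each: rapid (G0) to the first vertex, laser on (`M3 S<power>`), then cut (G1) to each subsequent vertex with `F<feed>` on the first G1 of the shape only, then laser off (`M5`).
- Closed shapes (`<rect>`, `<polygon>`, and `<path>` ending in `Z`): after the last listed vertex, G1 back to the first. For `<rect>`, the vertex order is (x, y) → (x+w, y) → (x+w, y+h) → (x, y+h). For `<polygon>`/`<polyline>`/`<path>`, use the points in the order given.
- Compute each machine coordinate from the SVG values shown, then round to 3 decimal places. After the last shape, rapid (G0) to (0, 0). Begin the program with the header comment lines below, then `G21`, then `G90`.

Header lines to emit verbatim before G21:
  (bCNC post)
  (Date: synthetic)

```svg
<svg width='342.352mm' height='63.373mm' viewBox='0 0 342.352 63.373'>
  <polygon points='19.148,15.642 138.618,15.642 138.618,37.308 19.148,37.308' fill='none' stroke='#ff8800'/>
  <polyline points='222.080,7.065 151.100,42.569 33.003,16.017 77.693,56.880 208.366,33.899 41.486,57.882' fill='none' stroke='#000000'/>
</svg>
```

Since the viewBox matches the mm dimensions, user units are millimetres directly. The only transform is the Y-flip y_m = 63.373 − y_svg.

Shape 1 is a rectangle drawn with `<polygon>`. Its stroke #ff8800 means score at S560, F1792. After flipping Y the toolpath is (19.148,47.731) → (138.618,47.731) → (138.618,26.065) → (19.148,26.065) → (19.148,47.731), returning to the start.

Shape 2 is a open polyline drawn with `<polyline>`. Its stroke #000000 means engrave at S271, F2213. After flipping Y the toolpath is (222.080,56.308) → (151.100,20.804) → (33.003,47.356) → (77.693,6.493) → (208.366,29.474) → (41.486,5.491).

(bCNC post)
(Date: synthetic)
G21
G90
G0 X19.148 Y47.731
M3 S560
G1 X138.618 Y47.731 F1792
G1 X138.618 Y26.065
G1 X19.148 Y26.065
G1 X19.148 Y47.731
M5
G0 X222.080 Y56.308
M3 S271
G1 X151.100 Y20.804 F2213
G1 X33.003 Y47.356
G1 X77.693 Y6.493
G1 X208.366 Y29.474
G1 X41.486 Y5.491
M5
G0 X0.000 Y0.000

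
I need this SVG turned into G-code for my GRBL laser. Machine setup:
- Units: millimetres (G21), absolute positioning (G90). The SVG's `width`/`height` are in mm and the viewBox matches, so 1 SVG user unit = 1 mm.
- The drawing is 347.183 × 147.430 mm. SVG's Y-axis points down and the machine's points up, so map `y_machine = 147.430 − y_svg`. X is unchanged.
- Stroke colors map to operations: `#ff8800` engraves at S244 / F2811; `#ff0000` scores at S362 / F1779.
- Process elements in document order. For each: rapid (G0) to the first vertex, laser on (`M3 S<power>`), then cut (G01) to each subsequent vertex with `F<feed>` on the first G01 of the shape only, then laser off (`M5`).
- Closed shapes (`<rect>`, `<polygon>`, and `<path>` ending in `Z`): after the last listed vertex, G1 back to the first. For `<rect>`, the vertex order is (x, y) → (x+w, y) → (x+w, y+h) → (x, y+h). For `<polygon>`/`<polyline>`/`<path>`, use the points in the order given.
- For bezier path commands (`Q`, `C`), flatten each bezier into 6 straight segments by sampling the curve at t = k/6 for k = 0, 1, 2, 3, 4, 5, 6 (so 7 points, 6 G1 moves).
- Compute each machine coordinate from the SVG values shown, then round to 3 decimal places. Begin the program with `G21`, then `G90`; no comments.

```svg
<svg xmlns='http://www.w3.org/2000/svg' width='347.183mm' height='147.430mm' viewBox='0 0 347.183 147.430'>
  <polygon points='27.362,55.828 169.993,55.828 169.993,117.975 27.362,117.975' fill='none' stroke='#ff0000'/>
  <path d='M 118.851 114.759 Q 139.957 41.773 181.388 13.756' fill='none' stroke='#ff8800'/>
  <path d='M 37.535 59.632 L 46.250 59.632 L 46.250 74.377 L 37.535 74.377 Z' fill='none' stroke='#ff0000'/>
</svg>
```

G21
G90
G0 X27.362 Y91.602
M3 S362
G01 X169.993 Y91.602 F1779
G01 X169.993 Y29.455
G01 X27.362 Y29.455
G01 X27.362 Y91.602
M5
G0 X118.851 Y32.671
M3 S244
G01 X126.451 Y55.751 F2811
G01 X135.180 Y76.332
G01 X145.038 Y94.415
G01 X156.026 Y109.999
G01 X168.142 Y123.086
G01 X181.388 Y133.674
M5
G0 X37.535 Y87.798
M3 S362
G01 X46.250 Y87.798 F1779
G01 X46.250 Y73.053
G01 X37.535 Y73.053
G01 X37.535 Y87.798
M5

viewBox `0 0 347.183 147.430` with mm width/height → 1 unit = 1 mm. Flip: y_m = 147.430 − y_svg.

**Shape 1** — `<polygon>` rectangle, stroke `#ff0000` → score (S362, F1779). Machine vertices: (27.362,91.602) → (169.993,91.602) → (169.993,29.455) → (27.362,29.455) → (27.362,91.602). Closed: final G1 returns to the first vertex.

**Shape 2** — `<path>` quadratic bezier, stroke `#ff8800` → engrave (S244, F2811). Control points (SVG): P0=(118.851,114.759), P1=(139.957,41.773), P2=(181.388,13.756); sampled at t=k/6. Machine vertices: (118.851,32.671) → (126.451,55.751) → (135.180,76.332) → (145.038,94.415) → (156.026,109.999) → (168.142,123.086) → (181.388,133.674). Open path.

**Shape 3** — `<path>` rectangle, stroke `#ff0000` → score (S362, F1779). Machine vertices: (37.535,87.798) → (46.250,87.798) → (46.250,73.053) → (37.535,73.053) → (37.535,87.798). Closed: final G1 returns to the first vertex.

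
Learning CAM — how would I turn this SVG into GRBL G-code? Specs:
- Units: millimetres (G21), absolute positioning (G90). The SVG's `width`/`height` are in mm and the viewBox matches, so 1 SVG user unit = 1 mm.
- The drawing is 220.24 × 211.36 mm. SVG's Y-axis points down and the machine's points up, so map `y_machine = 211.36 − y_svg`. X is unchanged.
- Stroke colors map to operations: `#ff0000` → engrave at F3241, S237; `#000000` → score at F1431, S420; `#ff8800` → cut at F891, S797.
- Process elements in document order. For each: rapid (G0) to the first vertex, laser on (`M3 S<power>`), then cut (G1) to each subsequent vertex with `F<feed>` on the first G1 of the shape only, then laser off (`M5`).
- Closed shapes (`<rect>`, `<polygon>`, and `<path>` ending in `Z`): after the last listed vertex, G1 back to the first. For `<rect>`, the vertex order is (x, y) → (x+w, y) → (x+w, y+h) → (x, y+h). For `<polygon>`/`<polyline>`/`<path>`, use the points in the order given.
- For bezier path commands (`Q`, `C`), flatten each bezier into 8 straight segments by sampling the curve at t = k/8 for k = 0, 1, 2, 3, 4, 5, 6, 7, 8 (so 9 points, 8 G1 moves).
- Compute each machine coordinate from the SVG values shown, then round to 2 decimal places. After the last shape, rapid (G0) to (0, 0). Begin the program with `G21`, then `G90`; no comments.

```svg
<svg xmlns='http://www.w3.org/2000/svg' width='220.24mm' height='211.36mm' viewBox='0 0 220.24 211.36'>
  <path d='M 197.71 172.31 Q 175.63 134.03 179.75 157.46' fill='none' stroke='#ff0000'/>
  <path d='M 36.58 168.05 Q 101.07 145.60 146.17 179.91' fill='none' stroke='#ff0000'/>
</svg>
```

G21
G90
G0 X197.71 Y39.05
M3 S237
G1 X192.60 Y47.66 F3241
G1 X188.31 Y54.33
G1 X184.83 Y59.08
G1 X182.18 Y61.90
G1 X180.34 Y62.79
G1 X179.33 Y61.76
G1 X179.13 Y58.79
G1 X179.75 Y53.90
M5
G0 X36.58 Y43.31
M3 S237
G1 X52.40 Y48.04 F3241
G1 X67.61 Y50.99
G1 X82.22 Y52.17
G1 X96.22 Y51.57
G1 X109.62 Y49.20
G1 X122.41 Y45.06
G1 X134.59 Y39.14
G1 X146.17 Y31.45
M5
G0 X0.00 Y0.00

viewBox `0 0 220.24 211.36` with mm width/height → 1 unit = 1 mm. Flip: y_m = 211.36 − y_svg.

**Shape 1** — `<path>` quadratic bezier, stroke `#ff0000` → engrave (S237, F3241). Control points (SVG): P0=(197.71,172.31), P1=(175.63,134.03), P2=(179.75,157.46); sampled at t=k/8. Machine vertices: (197.71,39.05) → (192.60,47.66) → (188.31,54.33) → (184.83,59.08) → (182.18,61.90) → (180.34,62.79) → (179.33,61.76) → (179.13,58.79) → (179.75,53.90). Open path.

**Shape 2** — `<path>` quadratic bezier, stroke `#ff0000` → engrave (S237, F3241). Control points (SVG): P0=(36.58,168.05), P1=(101.07,145.60), P2=(146.17,179.91); sampled at t=k/8. Machine vertices: (36.58,43.31) → (52.40,48.04) → (67.61,50.99) → (82.22,52.17) → (96.22,51.57) → (109.62,49.20) → (122.41,45.06) → (134.59,39.14) → (146.17,31.45). Open path.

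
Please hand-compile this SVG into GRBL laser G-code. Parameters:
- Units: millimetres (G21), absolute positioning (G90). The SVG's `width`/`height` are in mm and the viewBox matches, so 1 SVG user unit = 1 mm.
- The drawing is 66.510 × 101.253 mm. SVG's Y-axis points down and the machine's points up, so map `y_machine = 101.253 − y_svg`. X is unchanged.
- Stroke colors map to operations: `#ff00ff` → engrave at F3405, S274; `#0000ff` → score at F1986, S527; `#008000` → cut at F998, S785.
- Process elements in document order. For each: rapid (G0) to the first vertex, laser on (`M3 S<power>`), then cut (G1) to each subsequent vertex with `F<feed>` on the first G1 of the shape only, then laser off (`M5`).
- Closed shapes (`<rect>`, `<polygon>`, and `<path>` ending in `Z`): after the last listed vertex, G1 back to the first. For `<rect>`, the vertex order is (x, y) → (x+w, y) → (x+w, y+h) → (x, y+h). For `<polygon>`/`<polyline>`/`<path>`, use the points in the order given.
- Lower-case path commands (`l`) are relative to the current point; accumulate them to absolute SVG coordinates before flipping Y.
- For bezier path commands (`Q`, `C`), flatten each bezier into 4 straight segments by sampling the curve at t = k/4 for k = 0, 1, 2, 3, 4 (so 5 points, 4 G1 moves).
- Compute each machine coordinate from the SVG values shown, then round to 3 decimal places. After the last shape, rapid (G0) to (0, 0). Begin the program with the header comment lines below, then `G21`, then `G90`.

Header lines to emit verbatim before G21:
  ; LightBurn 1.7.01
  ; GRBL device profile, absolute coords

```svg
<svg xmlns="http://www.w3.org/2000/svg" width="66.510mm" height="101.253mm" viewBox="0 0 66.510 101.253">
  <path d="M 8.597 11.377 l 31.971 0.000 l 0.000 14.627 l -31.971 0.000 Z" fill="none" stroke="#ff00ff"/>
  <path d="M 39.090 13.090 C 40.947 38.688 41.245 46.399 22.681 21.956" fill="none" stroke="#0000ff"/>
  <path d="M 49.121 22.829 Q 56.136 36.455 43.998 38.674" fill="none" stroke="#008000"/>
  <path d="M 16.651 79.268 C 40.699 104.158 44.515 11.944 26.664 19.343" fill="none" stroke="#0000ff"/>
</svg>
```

; LightBurn 1.7.01
; GRBL device profile, absolute coords
G21
G90
G0 X8.597 Y89.876
M3 S274
G1 X40.568 Y89.876 F3405
G1 X40.568 Y75.249
G1 X8.597 Y75.249
G1 X8.597 Y89.876
M5
G0 X39.090 Y88.163
M3 S527
G1 X39.920 Y72.541 F1986
G1 X38.543 Y64.965
G1 X33.338 Y66.771
G1 X22.681 Y79.297
M5
G0 X49.121 Y78.424
M3 S785
G1 X51.431 Y72.324 F998
G1 X51.348 Y67.650
G1 X48.870 Y64.401
G1 X43.998 Y62.579
M5
G0 X16.651 Y21.985
M3 S527
G1 X30.871 Y21.888 F1986
G1 X37.370 Y45.388
G1 X36.012 Y72.168
G1 X26.664 Y81.910
M5
G0 X0.000 Y0.000

1 u = 1 mm; y_m = 101.253 − y.

[1] `<path>` rectangle, #ff00ff→engrave S274 F3405: (8.597,89.876) → (40.568,89.876) → (40.568,75.249) → (8.597,75.249) → (8.597,89.876) (closed)

[2] `<path>` cubic bezier, #0000ff→score S527 F1986: (39.090,88.163) → (39.920,72.541) → (38.543,64.965) → (33.338,66.771) → (22.681,79.297)

[3] `<path>` quadratic bezier, #008000→cut S785 F998: (49.121,78.424) → (51.431,72.324) → (51.348,67.650) → (48.870,64.401) → (43.998,62.579)

[4] `<path>` cubic bezier, #0000ff→score S527 F1986: (16.651,21.985) → (30.871,21.888) → (37.370,45.388) → (36.012,72.168) → (26.664,81.910)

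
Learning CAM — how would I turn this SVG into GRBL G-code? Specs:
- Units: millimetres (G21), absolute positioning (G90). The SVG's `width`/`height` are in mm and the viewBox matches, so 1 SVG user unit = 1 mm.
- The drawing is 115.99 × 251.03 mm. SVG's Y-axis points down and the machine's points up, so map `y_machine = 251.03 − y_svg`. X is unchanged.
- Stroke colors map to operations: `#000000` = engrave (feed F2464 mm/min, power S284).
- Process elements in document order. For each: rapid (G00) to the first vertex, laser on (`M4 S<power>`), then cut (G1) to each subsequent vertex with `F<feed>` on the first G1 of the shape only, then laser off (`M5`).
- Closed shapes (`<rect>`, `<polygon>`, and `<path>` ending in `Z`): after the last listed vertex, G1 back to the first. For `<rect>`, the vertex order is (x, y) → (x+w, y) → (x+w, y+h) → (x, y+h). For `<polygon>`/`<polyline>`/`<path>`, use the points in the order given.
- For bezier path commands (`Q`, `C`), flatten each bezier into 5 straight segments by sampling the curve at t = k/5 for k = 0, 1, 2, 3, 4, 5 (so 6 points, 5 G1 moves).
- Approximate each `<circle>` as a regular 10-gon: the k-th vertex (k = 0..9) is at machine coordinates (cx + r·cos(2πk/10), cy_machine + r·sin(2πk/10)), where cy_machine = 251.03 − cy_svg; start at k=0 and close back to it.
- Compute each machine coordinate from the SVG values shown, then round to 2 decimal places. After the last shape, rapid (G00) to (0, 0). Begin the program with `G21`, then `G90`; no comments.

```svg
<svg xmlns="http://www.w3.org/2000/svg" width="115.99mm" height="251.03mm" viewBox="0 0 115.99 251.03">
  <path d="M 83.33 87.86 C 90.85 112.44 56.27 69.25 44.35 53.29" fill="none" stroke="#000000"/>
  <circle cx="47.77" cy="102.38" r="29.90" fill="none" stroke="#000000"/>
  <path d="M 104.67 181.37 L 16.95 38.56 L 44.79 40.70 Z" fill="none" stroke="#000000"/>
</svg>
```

viewBox `0 0 115.99 251.03` with mm width/height → 1 unit = 1 mm. Flip: y_m = 251.03 − y_svg.

**Shape 1** — `<path>` cubic bezier, stroke `#000000` → engrave (S284, F2464). Control points (SVG): P0=(83.33,87.86), P1=(90.85,112.44), P2=(56.27,69.25), P3=(44.35,53.29); sampled at t=k/5. Machine vertices: (83.33,163.17) → (83.31,155.79) → (76.29,160.12) → (65.39,171.60) → (53.70,185.66) → (44.35,197.74). Open path.

**Shape 2** — `<circle>` circle, stroke `#000000` → engrave (S284, F2464). Machine vertices: (77.67,148.65) → (71.96,166.22) → (57.01,177.09) → (38.53,177.09) → (23.58,166.22) → (17.87,148.65) → (23.58,131.08) → (38.53,120.21) → (57.01,120.21) → (71.96,131.08) → (77.67,148.65). Closed: final G1 returns to the first vertex.

**Shape 3** — `<path>` closed polygon, stroke `#000000` → engrave (S284, F2464). Machine vertices: (104.67,69.66) → (16.95,212.47) → (44.79,210.33) → (104.67,69.66). Closed: final G1 returns to the first vertex.

G21
G90
G00 X83.33 Y163.17
M4 S284
G1 X83.31 Y155.79 F2464
G1 X76.29 Y160.12
G1 X65.39 Y171.60
G1 X53.70 Y185.66
G1 X44.35 Y197.74
M5
G00 X77.67 Y148.65
M4 S284
G1 X71.96 Y166.22 F2464
G1 X57.01 Y177.09
G1 X38.53 Y177.09
G1 X23.58 Y166.22
G1 X17.87 Y148.65
G1 X23.58 Y131.08
G1 X38.53 Y120.21
G1 X57.01 Y120.21
G1 X71.96 Y131.08
G1 X77.67 Y148.65
M5
G00 X104.67 Y69.66
M4 S284
G1 X16.95 Y212.47 F2464
G1 X44.79 Y210.33
G1 X104.67 Y69.66
M5
G00 X0.00 Y0.00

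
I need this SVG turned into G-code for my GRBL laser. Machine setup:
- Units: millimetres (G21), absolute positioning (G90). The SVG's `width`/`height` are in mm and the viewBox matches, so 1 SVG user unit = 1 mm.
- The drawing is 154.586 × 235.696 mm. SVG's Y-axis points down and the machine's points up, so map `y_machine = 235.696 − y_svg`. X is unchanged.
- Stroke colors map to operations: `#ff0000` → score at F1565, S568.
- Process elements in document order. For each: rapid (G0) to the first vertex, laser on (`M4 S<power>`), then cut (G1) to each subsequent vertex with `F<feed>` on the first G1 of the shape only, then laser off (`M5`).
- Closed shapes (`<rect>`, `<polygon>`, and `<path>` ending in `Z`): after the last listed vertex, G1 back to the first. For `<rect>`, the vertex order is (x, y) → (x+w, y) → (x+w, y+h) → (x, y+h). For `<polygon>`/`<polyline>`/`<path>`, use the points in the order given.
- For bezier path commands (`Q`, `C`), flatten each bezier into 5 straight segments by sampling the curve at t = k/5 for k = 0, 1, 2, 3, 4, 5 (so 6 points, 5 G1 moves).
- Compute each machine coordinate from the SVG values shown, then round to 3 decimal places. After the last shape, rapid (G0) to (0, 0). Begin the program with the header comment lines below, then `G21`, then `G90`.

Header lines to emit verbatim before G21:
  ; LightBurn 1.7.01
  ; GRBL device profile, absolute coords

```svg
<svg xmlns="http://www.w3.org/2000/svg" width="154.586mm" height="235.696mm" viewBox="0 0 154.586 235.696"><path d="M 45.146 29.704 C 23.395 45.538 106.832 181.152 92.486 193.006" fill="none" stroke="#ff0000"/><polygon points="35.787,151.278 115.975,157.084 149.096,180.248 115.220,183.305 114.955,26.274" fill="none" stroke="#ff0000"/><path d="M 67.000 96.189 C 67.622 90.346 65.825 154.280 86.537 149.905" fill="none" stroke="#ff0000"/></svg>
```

1 u = 1 mm; y_m = 235.696 − y.

[1] `<path>` cubic bezier, #ff0000→score S568 F1565: (45.146,205.992) → (43.094,184.066) → (56.545,145.083) → (75.756,100.733) → (90.983,62.705) → (92.486,42.690)

[2] `<polygon>` closed polygon, #ff0000→score S568 F1565: (35.787,84.418) → (115.975,78.612) → (149.096,55.448) → (115.220,52.391) → (114.955,209.422) → (35.787,84.418) (closed)

[3] `<path>` cubic bezier, #ff0000→score S568 F1565: (67.000,139.507) → (67.282,135.744) → (68.181,121.863) → (70.892,104.492) → (76.611,90.258) → (86.537,85.791)

; LightBurn 1.7.01
; GRBL device profile, absolute coords
G21
G90
G0 X45.146 Y205.992
M4 S568
G1 X43.094 Y184.066 F1565
G1 X56.545 Y145.083
G1 X75.756 Y100.733
G1 X90.983 Y62.705
G1 X92.486 Y42.690
M5
G0 X35.787 Y84.418
M4 S568
G1 X115.975 Y78.612 F1565
G1 X149.096 Y55.448
G1 X115.220 Y52.391
G1 X114.955 Y209.422
G1 X35.787 Y84.418
M5
G0 X67.000 Y139.507
M4 S568
G1 X67.282 Y135.744 F1565
G1 X68.181 Y121.863
G1 X70.892 Y104.492
G1 X76.611 Y90.258
G1 X86.537 Y85.791
M5
G0 X0.000 Y0.000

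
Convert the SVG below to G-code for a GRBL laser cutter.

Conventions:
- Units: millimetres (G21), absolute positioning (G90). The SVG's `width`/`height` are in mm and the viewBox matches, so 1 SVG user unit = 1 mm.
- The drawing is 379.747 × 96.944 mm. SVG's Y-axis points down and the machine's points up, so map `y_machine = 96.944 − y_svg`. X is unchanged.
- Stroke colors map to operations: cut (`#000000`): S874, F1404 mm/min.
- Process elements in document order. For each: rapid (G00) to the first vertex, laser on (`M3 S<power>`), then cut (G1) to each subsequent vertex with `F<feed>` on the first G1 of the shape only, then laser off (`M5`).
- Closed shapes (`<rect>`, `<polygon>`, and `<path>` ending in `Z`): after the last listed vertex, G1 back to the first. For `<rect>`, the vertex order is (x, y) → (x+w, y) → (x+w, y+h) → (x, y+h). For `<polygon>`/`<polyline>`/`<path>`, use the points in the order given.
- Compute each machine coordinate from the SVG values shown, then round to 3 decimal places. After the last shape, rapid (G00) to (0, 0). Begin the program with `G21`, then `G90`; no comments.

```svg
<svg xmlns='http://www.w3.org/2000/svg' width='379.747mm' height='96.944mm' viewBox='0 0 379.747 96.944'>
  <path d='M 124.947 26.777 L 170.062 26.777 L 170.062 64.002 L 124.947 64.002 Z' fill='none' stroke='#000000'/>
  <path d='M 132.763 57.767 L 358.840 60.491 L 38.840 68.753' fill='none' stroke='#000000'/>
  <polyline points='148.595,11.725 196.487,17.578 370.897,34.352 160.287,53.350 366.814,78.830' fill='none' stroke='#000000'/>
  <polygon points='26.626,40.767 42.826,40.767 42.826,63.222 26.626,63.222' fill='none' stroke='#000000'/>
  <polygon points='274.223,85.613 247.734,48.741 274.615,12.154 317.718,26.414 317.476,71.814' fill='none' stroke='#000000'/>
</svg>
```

G21
G90
G00 X124.947 Y70.167
M3 S874
G1 X170.062 Y70.167 F1404
G1 X170.062 Y32.942
G1 X124.947 Y32.942
G1 X124.947 Y70.167
M5
G00 X132.763 Y39.177
M3 S874
G1 X358.840 Y36.453 F1404
G1 X38.840 Y28.191
M5
G00 X148.595 Y85.219
M3 S874
G1 X196.487 Y79.366 F1404
G1 X370.897 Y62.592
G1 X160.287 Y43.594
G1 X366.814 Y18.114
M5
G00 X26.626 Y56.177
M3 S874
G1 X42.826 Y56.177 F1404
G1 X42.826 Y33.722
G1 X26.626 Y33.722
G1 X26.626 Y56.177
M5
G00 X274.223 Y11.331
M3 S874
G1 X247.734 Y48.203 F1404
G1 X274.615 Y84.790
G1 X317.718 Y70.530
G1 X317.476 Y25.130
G1 X274.223 Y11.331
M5
G00 X0.000 Y0.000

viewBox `0 0 379.747 96.944` with mm width/height → 1 unit = 1 mm. Flip: y_m = 96.944 − y_svg.

**Shape 1** — `<path>` rectangle, stroke `#000000` → cut (S874, F1404). Machine vertices: (124.947,70.167) → (170.062,70.167) → (170.062,32.942) → (124.947,32.942) → (124.947,70.167). Closed: final G1 returns to the first vertex.

**Shape 2** — `<path>` open polyline, stroke `#000000` → cut (S874, F1404). Machine vertices: (132.763,39.177) → (358.840,36.453) → (38.840,28.191). Open path.

**Shape 3** — `<polyline>` open polyline, stroke `#000000` → cut (S874, F1404). Machine vertices: (148.595,85.219) → (196.487,79.366) → (370.897,62.592) → (160.287,43.594) → (366.814,18.114). Open path.

**Shape 4** — `<polygon>` rectangle, stroke `#000000` → cut (S874, F1404). Machine vertices: (26.626,56.177) → (42.826,56.177) → (42.826,33.722) → (26.626,33.722) → (26.626,56.177). Closed: final G1 returns to the first vertex.

**Shape 5** — `<polygon>` regular polygon, stroke `#000000` → cut (S874, F1404). Machine vertices: (274.223,11.331) → (247.734,48.203) → (274.615,84.790) → (317.718,70.530) → (317.476,25.130) → (274.223,11.331). Closed: final G1 returns to the first vertex.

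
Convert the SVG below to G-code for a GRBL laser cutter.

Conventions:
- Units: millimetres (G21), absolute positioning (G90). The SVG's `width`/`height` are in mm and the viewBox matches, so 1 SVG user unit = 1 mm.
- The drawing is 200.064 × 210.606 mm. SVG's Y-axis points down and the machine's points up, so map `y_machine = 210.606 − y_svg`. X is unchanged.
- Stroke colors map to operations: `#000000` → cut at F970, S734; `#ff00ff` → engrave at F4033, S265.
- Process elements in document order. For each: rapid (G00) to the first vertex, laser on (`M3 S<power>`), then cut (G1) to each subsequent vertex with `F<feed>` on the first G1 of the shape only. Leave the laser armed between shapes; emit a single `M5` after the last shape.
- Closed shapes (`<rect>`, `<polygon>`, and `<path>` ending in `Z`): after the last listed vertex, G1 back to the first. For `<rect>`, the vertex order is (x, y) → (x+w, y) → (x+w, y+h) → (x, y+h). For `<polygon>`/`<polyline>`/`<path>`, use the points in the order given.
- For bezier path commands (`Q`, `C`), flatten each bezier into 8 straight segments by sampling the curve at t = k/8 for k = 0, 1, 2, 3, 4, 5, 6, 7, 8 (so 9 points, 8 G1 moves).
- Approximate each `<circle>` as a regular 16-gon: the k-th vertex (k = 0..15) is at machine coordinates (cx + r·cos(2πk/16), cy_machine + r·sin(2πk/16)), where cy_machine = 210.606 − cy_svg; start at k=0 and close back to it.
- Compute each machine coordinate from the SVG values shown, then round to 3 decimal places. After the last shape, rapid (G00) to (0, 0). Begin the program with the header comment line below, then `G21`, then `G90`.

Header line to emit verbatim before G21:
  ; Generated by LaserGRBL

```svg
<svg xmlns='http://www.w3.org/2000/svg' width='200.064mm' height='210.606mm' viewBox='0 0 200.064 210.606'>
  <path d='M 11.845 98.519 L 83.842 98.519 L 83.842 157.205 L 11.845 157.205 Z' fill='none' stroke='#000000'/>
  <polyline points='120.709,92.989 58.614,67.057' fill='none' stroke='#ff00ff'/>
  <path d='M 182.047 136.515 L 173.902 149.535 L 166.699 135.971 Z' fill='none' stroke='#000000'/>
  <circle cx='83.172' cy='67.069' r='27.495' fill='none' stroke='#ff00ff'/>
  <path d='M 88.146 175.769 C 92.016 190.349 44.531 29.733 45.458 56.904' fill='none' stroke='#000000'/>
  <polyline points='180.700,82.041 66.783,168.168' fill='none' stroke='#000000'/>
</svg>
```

; Generated by LaserGRBL
G21
G90
G00 X11.845 Y112.087
M3 S734
G1 X83.842 Y112.087 F970
G1 X83.842 Y53.401
G1 X11.845 Y53.401
G1 X11.845 Y112.087
G00 X120.709 Y117.617
M3 S265
G1 X58.614 Y143.549 F4033
G00 X182.047 Y74.091
M3 S734
G1 X173.902 Y61.071 F970
G1 X166.699 Y74.635
G1 X182.047 Y74.091
G00 X110.667 Y143.537
M3 S265
G1 X108.574 Y154.059 F4033
G1 X102.614 Y162.979
G1 X93.694 Y168.939
G1 X83.172 Y171.032
G1 X72.650 Y168.939
G1 X63.730 Y162.979
G1 X57.770 Y154.059
G1 X55.677 Y143.537
G1 X57.770 Y133.015
G1 X63.730 Y124.095
G1 X72.650 Y118.135
G1 X83.172 Y116.042
G1 X93.694 Y118.135
G1 X102.614 Y124.095
G1 X108.574 Y133.015
G1 X110.667 Y143.537
G00 X88.146 Y34.837
M3 S734
G1 X87.385 Y36.873 F970
G1 X82.978 Y51.080
G1 X76.096 Y73.204
G1 X67.906 Y98.991
G1 X59.578 Y124.188
G1 X52.281 Y144.542
G1 X47.185 Y155.798
G1 X45.458 Y153.702
G00 X180.700 Y128.565
M3 S734
G1 X66.783 Y42.438 F970
M5
G00 X0.000 Y0.000

1 u = 1 mm; y_m = 210.606 − y.

[1] `<path>` rectangle, #000000→cut S734 F970: (11.845,112.087) → (83.842,112.087) → (83.842,53.401) → (11.845,53.401) → (11.845,112.087) (closed)

[2] `<polyline>` line segment, #ff00ff→engrave S265 F4033: (120.709,117.617) → (58.614,143.549)

[3] `<path>` regular polygon, #000000→cut S734 F970: (182.047,74.091) → (173.902,61.071) → (166.699,74.635) → (182.047,74.091) (closed)

[4] `<circle>` circle, #ff00ff→engrave S265 F4033: (110.667,143.537) → (108.574,154.059) → (102.614,162.979) → (93.694,168.939) → (83.172,171.032) → (72.650,168.939) → (63.730,162.979) → (57.770,154.059) → (55.677,143.537) → (57.770,133.015) → (63.730,124.095) → (72.650,118.135) → (83.172,116.042) → (93.694,118.135) → (102.614,124.095) → (108.574,133.015) → (110.667,143.537) (closed)

[5] `<path>` cubic bezier, #000000→cut S734 F970: (88.146,34.837) → (87.385,36.873) → (82.978,51.080) → (76.096,73.204) → (67.906,98.991) → (59.578,124.188) → (52.281,144.542) → (47.185,155.798) → (45.458,153.702)

[6] `<polyline>` line segment, #000000→cut S734 F970: (180.700,128.565) → (66.783,42.438)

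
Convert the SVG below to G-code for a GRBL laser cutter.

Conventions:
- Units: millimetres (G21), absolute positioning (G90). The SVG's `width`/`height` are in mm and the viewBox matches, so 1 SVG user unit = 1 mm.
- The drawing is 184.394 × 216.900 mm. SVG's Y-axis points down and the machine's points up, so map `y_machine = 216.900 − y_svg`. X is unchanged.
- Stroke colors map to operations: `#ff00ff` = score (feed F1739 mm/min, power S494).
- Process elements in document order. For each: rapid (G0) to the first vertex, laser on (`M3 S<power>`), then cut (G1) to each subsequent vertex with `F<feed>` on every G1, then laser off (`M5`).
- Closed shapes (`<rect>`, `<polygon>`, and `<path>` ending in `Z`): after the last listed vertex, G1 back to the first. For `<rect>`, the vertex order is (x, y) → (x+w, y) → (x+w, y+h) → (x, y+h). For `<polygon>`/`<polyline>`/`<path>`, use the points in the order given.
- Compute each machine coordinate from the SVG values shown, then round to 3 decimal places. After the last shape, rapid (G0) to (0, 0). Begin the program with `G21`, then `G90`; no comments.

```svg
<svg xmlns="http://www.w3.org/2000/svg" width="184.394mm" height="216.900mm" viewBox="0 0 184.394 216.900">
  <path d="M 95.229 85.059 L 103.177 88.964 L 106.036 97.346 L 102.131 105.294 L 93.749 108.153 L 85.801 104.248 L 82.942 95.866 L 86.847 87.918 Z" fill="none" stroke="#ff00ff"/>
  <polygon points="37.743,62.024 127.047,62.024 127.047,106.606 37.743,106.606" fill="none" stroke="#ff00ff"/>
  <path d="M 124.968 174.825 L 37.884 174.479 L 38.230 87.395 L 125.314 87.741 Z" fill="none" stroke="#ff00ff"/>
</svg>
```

Since the viewBox matches the mm dimensions, user units are millimetres directly. The only transform is the Y-flip y_m = 216.900 − y_svg.

Shape 1 is a regular polygon drawn with `<path>`. Its stroke #ff00ff means score at S494, F1739. After flipping Y the toolpath is (95.229,131.841) → (103.177,127.936) → (106.036,119.554) → (102.131,111.606) → (93.749,108.747) → (85.801,112.652) → (82.942,121.034) → (86.847,128.982) → (95.229,131.841), returning to the start.

Shape 2 is a rectangle drawn with `<polygon>`. Its stroke #ff00ff means score at S494, F1739. After flipping Y the toolpath is (37.743,154.876) → (127.047,154.876) → (127.047,110.294) → (37.743,110.294) → (37.743,154.876), returning to the start.

Shape 3 is a regular polygon drawn with `<path>`. Its stroke #ff00ff means score at S494, F1739. After flipping Y the toolpath is (124.968,42.075) → (37.884,42.421) → (38.230,129.505) → (125.314,129.159) → (124.968,42.075), returning to the start.

G21
G90
G0 X95.229 Y131.841
M3 S494
G1 X103.177 Y127.936 F1739
G1 X106.036 Y119.554 F1739
G1 X102.131 Y111.606 F1739
G1 X93.749 Y108.747 F1739
G1 X85.801 Y112.652 F1739
G1 X82.942 Y121.034 F1739
G1 X86.847 Y128.982 F1739
G1 X95.229 Y131.841 F1739
M5
G0 X37.743 Y154.876
M3 S494
G1 X127.047 Y154.876 F1739
G1 X127.047 Y110.294 F1739
G1 X37.743 Y110.294 F1739
G1 X37.743 Y154.876 F1739
M5
G0 X124.968 Y42.075
M3 S494
G1 X37.884 Y42.421 F1739
G1 X38.230 Y129.505 F1739
G1 X125.314 Y129.159 F1739
G1 X124.968 Y42.075 F1739
M5
G0 X0.000 Y0.000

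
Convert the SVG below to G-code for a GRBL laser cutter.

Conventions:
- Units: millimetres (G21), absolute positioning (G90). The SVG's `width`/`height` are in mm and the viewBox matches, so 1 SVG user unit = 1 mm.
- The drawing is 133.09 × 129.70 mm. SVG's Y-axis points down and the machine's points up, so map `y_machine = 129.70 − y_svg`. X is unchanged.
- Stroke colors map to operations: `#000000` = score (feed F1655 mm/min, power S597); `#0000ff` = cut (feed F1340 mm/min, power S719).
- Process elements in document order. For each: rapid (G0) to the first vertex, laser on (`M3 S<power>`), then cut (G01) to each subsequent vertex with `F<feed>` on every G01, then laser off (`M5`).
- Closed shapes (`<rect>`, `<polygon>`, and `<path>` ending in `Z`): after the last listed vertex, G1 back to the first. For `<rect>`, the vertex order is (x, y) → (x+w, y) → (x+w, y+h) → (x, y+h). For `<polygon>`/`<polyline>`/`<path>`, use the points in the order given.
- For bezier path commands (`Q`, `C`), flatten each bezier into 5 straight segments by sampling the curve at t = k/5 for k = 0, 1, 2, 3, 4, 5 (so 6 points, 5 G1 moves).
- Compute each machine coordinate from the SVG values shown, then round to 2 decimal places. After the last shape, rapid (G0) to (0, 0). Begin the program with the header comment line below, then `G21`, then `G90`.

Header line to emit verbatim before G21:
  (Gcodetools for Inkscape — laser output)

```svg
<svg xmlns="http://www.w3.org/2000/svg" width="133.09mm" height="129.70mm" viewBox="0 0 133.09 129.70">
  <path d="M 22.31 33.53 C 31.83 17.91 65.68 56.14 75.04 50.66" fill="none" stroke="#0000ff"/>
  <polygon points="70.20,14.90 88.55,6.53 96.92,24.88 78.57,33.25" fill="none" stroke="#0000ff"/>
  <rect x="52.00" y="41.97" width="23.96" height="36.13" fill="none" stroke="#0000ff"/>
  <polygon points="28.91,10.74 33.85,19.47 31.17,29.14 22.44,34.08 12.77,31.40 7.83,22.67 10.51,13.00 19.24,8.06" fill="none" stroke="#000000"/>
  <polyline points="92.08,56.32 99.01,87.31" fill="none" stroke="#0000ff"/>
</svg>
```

viewBox `0 0 133.09 129.70` with mm width/height → 1 unit = 1 mm. Flip: y_m = 129.70 − y_svg.

**Shape 1** — `<path>` cubic bezier, stroke `#0000ff` → cut (S719, F1340). Control points (SVG): P0=(22.31,33.53), P1=(31.83,17.91), P2=(65.68,56.14), P3=(75.04,50.66); sampled at t=k/5. Machine vertices: (22.31,96.17) → (30.55,99.86) → (42.29,95.31) → (55.18,87.20) → (66.88,80.22) → (75.04,79.04). Open path.

**Shape 2** — `<polygon>` regular polygon, stroke `#0000ff` → cut (S719, F1340). Machine vertices: (70.20,114.80) → (88.55,123.17) → (96.92,104.82) → (78.57,96.45) → (70.20,114.80). Closed: final G1 returns to the first vertex.

**Shape 3** — `<rect>` rectangle, stroke `#0000ff` → cut (S719, F1340). Machine vertices: (52.00,87.73) → (75.96,87.73) → (75.96,51.60) → (52.00,51.60) → (52.00,87.73). Closed: final G1 returns to the first vertex.

**Shape 4** — `<polygon>` regular polygon, stroke `#000000` → score (S597, F1655). Machine vertices: (28.91,118.96) → (33.85,110.23) → (31.17,100.56) → (22.44,95.62) → (12.77,98.30) → (7.83,107.03) → (10.51,116.70) → (19.24,121.64) → (28.91,118.96). Closed: final G1 returns to the first vertex.

**Shape 5** — `<polyline>` line segment, stroke `#0000ff` → cut (S719, F1340). Machine vertices: (92.08,73.38) → (99.01,42.39). Open path.

(Gcodetools for Inkscape — laser output)
G21
G90
G0 X22.31 Y96.17
M3 S719
G01 X30.55 Y99.86 F1340
G01 X42.29 Y95.31 F1340
G01 X55.18 Y87.20 F1340
G01 X66.88 Y80.22 F1340
G01 X75.04 Y79.04 F1340
M5
G0 X70.20 Y114.80
M3 S719
G01 X88.55 Y123.17 F1340
G01 X96.92 Y104.82 F1340
G01 X78.57 Y96.45 F1340
G01 X70.20 Y114.80 F1340
M5
G0 X52.00 Y87.73
M3 S719
G01 X75.96 Y87.73 F1340
G01 X75.96 Y51.60 F1340
G01 X52.00 Y51.60 F1340
G01 X52.00 Y87.73 F1340
M5
G0 X28.91 Y118.96
M3 S597
G01 X33.85 Y110.23 F1655
G01 X31.17 Y100.56 F1655
G01 X22.44 Y95.62 F1655
G01 X12.77 Y98.30 F1655
G01 X7.83 Y107.03 F1655
G01 X10.51 Y116.70 F1655
G01 X19.24 Y121.64 F1655
G01 X28.91 Y118.96 F1655
M5
G0 X92.08 Y73.38
M3 S719
G01 X99.01 Y42.39 F1340
M5
G0 X0.00 Y0.00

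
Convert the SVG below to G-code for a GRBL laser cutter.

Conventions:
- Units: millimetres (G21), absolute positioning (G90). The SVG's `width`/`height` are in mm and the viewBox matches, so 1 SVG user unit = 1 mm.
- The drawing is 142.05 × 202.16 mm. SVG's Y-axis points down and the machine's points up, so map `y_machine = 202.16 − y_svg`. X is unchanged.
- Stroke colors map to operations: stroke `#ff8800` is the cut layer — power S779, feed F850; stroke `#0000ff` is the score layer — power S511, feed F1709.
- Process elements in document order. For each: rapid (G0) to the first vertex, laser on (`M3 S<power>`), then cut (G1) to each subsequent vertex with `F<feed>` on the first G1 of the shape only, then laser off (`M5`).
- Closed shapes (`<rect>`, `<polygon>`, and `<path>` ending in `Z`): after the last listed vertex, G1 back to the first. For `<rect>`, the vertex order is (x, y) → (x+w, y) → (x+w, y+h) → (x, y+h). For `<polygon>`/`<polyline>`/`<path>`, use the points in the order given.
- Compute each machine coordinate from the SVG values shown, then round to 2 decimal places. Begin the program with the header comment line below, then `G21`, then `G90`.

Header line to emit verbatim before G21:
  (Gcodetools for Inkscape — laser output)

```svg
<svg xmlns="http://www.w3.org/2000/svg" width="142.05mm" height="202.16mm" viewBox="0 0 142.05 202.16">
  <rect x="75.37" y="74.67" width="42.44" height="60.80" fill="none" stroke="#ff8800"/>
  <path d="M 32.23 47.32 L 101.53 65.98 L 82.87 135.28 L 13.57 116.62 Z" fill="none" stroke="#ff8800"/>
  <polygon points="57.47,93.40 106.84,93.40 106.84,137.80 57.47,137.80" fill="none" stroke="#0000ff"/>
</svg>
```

(Gcodetools for Inkscape — laser output)
G21
G90
G0 X75.37 Y127.49
M3 S779
G1 X117.81 Y127.49 F850
G1 X117.81 Y66.69
G1 X75.37 Y66.69
G1 X75.37 Y127.49
M5
G0 X32.23 Y154.84
M3 S779
G1 X101.53 Y136.18 F850
G1 X82.87 Y66.88
G1 X13.57 Y85.54
G1 X32.23 Y154.84
M5
G0 X57.47 Y108.76
M3 S511
G1 X106.84 Y108.76 F1709
G1 X106.84 Y64.36
G1 X57.47 Y64.36
G1 X57.47 Y108.76
M5

Since the viewBox matches the mm dimensions, user units are millimetres directly. The only transform is the Y-flip y_m = 202.16 − y_svg.

Shape 1 is a rectangle drawn with `<rect>`. Its stroke #ff8800 means cut at S779, F850. After flipping Y the toolpath is (75.37,127.49) → (117.81,127.49) → (117.81,66.69) → (75.37,66.69) → (75.37,127.49), returning to the start.

Shape 2 is a regular polygon drawn with `<path>`. Its stroke #ff8800 means cut at S779, F850. After flipping Y the toolpath is (32.23,154.84) → (101.53,136.18) → (82.87,66.88) → (13.57,85.54) → (32.23,154.84), returning to the start.

Shape 3 is a rectangle drawn with `<polygon>`. Its stroke #0000ff means score at S511, F1709. After flipping Y the toolpath is (57.47,108.76) → (106.84,108.76) → (106.84,64.36) → (57.47,64.36) → (57.47,108.76), returning to the start.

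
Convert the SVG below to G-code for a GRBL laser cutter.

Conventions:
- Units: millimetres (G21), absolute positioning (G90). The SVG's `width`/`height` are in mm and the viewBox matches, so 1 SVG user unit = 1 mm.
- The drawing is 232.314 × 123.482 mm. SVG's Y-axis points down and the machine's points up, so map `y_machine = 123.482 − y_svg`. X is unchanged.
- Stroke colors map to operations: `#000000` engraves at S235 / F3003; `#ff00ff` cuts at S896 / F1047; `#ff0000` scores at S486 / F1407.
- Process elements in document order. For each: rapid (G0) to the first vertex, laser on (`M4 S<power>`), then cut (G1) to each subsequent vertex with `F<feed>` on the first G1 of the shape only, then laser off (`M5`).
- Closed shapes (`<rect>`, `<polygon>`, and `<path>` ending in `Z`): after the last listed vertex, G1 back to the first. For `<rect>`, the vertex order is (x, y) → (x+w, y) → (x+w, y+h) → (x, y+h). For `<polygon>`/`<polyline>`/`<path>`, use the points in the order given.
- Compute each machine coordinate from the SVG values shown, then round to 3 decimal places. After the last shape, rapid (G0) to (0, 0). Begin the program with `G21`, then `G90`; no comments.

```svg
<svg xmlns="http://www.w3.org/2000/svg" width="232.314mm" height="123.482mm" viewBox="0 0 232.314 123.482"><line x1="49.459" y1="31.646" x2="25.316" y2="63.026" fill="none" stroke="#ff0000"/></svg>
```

G21
G90
G0 X49.459 Y91.836
M4 S486
G1 X25.316 Y60.456 F1407
M5
G0 X0.000 Y0.000

Since the viewBox matches the mm dimensions, user units are millimetres directly. The only transform is the Y-flip y_m = 123.482 − y_svg.

Shape 1 is a line segment drawn with `<line>`. Its stroke #ff0000 means score at S486, F1407. After flipping Y the toolpath is (49.459,91.836) → (25.316,60.456).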